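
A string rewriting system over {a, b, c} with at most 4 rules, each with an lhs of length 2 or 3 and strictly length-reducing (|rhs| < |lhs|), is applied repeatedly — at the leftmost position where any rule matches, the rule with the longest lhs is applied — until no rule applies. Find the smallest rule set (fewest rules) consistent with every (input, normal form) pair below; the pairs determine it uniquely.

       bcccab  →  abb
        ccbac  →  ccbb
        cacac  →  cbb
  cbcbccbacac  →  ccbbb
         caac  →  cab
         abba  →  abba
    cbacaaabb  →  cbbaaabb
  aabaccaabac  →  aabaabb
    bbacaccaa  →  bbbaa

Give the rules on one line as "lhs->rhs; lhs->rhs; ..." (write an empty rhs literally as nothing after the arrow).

  | bcccab => ccab => abb
  | ccbac => ccbb
  | cacac => cbac => cbb
  | cbcbccbacac => cbccbacac => ccbacac => ccbbac => ccbbb

ac->b; bc->; cca->ab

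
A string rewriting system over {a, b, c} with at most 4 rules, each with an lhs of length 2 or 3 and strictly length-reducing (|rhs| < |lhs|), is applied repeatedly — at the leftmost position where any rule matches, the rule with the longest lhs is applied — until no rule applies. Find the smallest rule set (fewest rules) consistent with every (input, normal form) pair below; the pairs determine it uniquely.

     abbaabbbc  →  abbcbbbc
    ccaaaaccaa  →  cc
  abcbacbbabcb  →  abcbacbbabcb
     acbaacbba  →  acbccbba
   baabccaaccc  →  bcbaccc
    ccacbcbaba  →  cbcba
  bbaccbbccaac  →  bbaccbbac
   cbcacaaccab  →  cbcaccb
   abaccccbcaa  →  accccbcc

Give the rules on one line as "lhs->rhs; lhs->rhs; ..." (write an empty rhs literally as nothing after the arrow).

  | abbaabbbc => abbcbbbc
  | ccaaaaccaa => aaaccaa => caccaa => caa => cc
  | abcbacbbabcb
  | acbaacbba => acbccbba

aa->c; aba->a; cca->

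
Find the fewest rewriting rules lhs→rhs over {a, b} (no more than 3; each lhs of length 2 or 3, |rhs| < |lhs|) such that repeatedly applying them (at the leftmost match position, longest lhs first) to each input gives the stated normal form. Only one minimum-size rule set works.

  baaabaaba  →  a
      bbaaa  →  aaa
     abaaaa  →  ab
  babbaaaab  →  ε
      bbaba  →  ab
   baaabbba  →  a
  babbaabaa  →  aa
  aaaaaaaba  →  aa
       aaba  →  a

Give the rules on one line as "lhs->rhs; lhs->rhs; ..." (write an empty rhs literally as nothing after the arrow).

aab->bb; ba->b; bb->

  | baaabaaba => baabaaba => babaaba => bbaaba => aaba => bba => a
  | bbaaa => aaa
  | abaaaa => abaaa => abaa => aba => ab
  | babbaaaab => bbbaaaab => baaaab => baaab => baab => bab => bb => ε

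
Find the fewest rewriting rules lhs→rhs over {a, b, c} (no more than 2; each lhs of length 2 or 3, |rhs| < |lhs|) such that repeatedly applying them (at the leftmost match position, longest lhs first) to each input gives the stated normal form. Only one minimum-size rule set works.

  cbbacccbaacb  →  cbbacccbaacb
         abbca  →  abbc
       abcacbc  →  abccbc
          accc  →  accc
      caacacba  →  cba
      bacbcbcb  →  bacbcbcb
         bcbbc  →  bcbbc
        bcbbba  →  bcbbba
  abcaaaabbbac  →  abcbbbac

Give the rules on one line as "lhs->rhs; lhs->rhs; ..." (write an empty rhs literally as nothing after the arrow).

ca->c; cca->

  | cbbacccbaacb
  | abbca => abbc
  | abcacbc => abccbc
  | accc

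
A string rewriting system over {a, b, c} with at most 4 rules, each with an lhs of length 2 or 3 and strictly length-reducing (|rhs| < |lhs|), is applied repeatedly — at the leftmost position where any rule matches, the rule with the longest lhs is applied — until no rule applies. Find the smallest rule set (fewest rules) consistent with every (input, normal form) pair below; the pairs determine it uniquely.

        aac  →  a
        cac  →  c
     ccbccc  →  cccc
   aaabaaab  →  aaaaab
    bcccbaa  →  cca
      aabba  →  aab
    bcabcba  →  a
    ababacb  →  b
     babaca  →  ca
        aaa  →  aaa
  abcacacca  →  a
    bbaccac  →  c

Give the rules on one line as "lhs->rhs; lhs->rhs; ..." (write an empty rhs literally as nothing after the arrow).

ac->; ba->; bc->

  | aac => a
  | cac => c
  | ccbccc => cccc
  | aaabaaab => aaaaab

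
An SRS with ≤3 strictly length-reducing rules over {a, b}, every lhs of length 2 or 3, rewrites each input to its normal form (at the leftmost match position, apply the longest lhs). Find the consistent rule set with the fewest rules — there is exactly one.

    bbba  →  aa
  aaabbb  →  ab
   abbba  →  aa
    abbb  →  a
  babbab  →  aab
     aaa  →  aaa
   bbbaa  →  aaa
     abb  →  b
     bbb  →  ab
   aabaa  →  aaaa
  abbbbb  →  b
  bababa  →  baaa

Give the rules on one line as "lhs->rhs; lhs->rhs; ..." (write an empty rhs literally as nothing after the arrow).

  | bbba => aba => aa
  | aaabbb => aabb => ab
  | abbba => bba => aa
  | abbb => bb => a

aba->aa; abb->b; bb->a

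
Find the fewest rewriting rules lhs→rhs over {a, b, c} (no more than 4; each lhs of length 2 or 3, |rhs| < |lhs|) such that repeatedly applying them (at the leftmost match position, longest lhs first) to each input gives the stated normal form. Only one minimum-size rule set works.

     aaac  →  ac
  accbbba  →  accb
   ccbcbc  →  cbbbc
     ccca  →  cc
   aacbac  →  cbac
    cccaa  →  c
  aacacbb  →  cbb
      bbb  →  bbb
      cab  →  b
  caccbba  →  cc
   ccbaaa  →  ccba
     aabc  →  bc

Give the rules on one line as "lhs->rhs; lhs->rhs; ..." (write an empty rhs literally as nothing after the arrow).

  | aaac => ac
  | accbbba => accb
  | ccbcbc => cbbbc
  | ccca => cc

aa->; bba->; ca->; cbc->bb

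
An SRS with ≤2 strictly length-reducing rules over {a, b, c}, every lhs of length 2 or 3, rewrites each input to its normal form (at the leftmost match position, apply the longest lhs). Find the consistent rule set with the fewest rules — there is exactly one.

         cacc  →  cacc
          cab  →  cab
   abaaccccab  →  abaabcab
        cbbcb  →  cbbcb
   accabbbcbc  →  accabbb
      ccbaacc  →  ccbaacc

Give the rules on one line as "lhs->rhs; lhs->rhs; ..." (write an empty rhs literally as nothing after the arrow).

  | cacc
  | cab
  | abaaccccab => abaabcab
  | cbbcb

cbc->; ccc->b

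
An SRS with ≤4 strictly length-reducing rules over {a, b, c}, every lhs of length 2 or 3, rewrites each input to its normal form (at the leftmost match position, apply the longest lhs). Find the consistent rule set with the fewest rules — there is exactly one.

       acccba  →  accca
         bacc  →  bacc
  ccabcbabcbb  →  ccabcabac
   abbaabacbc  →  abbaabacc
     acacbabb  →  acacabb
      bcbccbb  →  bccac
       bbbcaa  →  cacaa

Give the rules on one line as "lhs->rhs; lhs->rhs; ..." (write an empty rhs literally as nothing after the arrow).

bbb->ca; cb->c; cbb->ac

  | acccba => accca
  | bacc
  | ccabcbabcbb => ccabcabcbb => ccabcabac
  | abbaabacbc => abbaabacc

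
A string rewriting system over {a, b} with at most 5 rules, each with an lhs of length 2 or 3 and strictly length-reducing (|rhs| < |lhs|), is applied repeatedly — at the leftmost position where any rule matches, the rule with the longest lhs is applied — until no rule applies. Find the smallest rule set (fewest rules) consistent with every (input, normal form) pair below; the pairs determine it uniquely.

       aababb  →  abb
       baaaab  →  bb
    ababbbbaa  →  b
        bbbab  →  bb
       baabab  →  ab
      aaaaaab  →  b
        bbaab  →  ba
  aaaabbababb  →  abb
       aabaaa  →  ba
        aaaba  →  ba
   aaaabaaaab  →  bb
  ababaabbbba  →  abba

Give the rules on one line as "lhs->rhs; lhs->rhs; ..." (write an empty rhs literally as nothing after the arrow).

aa->; aba->ba; bab->ab; bbb->ba

  | aababb => babb => abb
  | baaaab => baab => bb
  | ababbbbaa => babbbbaa => abbbbaa => ababaa => babaa => abaa => baa => b
  | bbbab => baab => bb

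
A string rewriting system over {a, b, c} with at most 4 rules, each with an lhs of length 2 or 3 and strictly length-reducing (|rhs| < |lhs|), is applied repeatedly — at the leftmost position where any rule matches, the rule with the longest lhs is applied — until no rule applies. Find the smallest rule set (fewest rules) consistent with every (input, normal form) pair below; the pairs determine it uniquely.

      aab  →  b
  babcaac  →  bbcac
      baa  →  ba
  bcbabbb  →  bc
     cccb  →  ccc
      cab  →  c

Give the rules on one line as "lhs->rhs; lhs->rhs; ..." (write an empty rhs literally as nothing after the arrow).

aa->a; ab->b; cb->c

  | aab => ab => b
  | babcaac => bbcaac => bbcac
  | baa => ba
  | bcbabbb => bcabbb => bcbbb => bcbb => bcb => bc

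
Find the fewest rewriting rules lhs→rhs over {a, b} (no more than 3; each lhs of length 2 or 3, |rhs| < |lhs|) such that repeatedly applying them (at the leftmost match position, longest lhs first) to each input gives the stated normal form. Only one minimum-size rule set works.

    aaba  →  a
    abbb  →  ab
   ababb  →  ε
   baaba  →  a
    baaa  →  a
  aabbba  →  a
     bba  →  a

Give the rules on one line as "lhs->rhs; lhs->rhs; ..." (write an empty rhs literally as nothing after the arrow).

aa->; ba->a; bb->

  | aaba => ba => a
  | abbb => ab
  | ababb => aabb => bb => ε
  | baaba => aaba => ba => a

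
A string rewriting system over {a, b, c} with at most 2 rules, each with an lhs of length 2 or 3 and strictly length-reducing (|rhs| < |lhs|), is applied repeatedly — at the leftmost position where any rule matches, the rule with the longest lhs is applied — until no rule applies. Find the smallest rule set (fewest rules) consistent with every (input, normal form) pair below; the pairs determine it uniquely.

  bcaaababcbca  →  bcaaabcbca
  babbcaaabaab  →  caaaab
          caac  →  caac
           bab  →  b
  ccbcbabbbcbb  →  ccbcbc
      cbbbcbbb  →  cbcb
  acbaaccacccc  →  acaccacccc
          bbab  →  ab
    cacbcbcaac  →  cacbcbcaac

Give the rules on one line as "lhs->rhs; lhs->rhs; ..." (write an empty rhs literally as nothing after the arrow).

ba->; bb->

  | bcaaababcbca => bcaaabcbca
  | babbcaaabaab => bbcaaabaab => caaabaab => caaaab
  | caac
  | bab => b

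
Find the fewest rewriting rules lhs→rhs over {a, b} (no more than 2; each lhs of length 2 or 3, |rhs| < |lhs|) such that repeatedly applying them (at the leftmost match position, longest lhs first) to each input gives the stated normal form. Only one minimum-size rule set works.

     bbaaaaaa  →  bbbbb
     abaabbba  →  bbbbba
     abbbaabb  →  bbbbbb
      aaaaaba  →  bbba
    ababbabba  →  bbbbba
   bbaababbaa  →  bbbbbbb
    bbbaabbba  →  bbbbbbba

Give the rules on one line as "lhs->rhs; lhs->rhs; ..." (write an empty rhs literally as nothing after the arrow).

aa->b; ab->b

  | bbaaaaaa => bbbaaaa => bbbbaa => bbbbb
  | abaabbba => baabbba => bbbbba
  | abbbaabb => bbbaabb => bbbbbb
  | aaaaaba => baaaba => bbaba => bbba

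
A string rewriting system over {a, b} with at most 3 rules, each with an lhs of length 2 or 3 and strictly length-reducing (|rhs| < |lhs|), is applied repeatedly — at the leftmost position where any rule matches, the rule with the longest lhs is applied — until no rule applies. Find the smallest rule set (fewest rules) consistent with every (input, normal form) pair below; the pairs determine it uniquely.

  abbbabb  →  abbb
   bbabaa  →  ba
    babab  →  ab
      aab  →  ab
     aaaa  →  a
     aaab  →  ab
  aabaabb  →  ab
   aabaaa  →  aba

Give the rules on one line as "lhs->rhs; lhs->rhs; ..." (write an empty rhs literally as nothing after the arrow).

  | abbbabb => abbb
  | bbabaa => baa => ba
  | babab => ab
  | aab => ab

aa->a; bab->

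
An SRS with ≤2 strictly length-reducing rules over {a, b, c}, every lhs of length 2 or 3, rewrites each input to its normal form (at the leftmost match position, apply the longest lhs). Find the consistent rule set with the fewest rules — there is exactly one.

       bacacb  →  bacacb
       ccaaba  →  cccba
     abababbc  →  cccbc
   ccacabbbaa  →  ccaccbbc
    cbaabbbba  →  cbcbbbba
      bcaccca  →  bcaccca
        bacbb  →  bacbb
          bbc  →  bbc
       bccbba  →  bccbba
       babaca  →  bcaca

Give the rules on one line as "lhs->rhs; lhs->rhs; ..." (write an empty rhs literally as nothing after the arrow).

aa->c; ab->c

  | bacacb
  | ccaaba => cccba
  | abababbc => cababbc => ccabbc => cccbc
  | ccacabbbaa => ccaccbbaa => ccaccbbc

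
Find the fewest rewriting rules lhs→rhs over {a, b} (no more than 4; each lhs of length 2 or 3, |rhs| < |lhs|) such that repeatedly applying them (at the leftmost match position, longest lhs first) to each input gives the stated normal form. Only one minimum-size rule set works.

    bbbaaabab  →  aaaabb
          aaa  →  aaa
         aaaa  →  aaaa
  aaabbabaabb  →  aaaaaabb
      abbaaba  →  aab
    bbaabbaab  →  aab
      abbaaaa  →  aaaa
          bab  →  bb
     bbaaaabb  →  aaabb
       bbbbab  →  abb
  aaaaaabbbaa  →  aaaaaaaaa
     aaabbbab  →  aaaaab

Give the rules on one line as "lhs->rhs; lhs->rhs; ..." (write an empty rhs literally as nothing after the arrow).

  | bbbaaabab => aaaabab => aaaabb
  | aaa
  | aaaa
  | aaabbabaabb => aaabbbaabb => aaaaaabb

ba->b; baa->bb; bbb->a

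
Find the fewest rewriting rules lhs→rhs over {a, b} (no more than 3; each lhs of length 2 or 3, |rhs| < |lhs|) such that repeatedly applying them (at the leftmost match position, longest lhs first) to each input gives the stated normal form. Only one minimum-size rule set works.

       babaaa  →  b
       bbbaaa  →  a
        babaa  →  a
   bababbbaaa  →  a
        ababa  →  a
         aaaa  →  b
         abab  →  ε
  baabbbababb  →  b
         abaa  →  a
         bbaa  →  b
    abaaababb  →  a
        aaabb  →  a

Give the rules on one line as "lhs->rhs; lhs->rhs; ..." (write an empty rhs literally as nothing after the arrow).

  | babaaa => abaaa => aaaa => baa => aa => b
  | bbbaaa => baaa => aaa => ba => a
  | babaa => abaa => aaa => ba => a
  | bababbbaaa => ababbbaaa => aabbbaaa => bbbbaaa => bbaaa => aaa => ba => a

aa->b; ba->a; bb->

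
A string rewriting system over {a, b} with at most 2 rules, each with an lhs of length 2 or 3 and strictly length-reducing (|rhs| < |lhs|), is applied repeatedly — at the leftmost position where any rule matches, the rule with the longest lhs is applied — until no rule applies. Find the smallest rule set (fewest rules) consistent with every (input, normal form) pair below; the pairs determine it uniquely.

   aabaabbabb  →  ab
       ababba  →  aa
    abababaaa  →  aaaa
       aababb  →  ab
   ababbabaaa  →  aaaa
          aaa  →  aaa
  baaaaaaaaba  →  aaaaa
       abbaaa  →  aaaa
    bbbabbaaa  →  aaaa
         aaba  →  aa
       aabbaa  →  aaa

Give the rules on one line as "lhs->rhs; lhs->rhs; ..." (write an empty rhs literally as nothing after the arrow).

  | aabaabbabb => baaabbabb => aaabbabb => abababb => aababb => baabb => aabb => bab => ab
  | ababba => aabba => baba => aba => aa
  | abababaaa => aababaaa => baabaaa => aabaaa => baaaa => aaaa
  | aababb => baabb => aabb => bab => ab

aab->ba; ba->a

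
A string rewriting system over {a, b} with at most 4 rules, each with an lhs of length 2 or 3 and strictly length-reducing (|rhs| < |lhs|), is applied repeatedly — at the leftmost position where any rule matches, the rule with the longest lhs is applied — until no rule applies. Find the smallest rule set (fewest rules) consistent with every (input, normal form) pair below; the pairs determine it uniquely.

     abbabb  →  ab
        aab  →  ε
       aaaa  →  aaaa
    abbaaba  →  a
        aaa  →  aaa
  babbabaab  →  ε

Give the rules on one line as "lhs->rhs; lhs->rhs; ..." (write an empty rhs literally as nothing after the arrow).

aab->ba; ba->; bab->ab

  | abbabb => ababb => aabb => bab => ab
  | aab => ba => ε
  | aaaa
  | abbaaba => ababa => aaba => baa => a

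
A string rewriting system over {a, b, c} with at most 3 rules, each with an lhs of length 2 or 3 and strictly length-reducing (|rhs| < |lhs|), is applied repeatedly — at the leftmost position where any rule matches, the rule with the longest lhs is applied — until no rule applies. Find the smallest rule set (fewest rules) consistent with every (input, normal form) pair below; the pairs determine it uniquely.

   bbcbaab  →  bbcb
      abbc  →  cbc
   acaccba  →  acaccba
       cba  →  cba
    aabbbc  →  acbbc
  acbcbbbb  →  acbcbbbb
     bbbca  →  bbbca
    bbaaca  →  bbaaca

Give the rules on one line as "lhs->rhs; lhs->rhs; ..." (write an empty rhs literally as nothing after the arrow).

  | bbcbaab => bbcbac => bbcb
  | abbc => cbc
  | acaccba
  | cba

ab->c; bac->b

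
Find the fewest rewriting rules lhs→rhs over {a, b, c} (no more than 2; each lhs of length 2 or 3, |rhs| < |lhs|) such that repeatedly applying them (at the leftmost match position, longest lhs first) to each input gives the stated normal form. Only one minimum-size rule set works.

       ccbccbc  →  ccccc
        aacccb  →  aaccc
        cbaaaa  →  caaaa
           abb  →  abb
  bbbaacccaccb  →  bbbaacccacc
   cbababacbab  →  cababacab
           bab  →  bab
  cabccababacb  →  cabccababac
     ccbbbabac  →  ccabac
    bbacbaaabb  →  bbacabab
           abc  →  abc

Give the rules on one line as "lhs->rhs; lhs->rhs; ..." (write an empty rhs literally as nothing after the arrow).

  | ccbccbc => ccccbc => ccccc
  | aacccb => aaccc
  | cbaaaa => caaaa
  | abb

aab->ba; cb->c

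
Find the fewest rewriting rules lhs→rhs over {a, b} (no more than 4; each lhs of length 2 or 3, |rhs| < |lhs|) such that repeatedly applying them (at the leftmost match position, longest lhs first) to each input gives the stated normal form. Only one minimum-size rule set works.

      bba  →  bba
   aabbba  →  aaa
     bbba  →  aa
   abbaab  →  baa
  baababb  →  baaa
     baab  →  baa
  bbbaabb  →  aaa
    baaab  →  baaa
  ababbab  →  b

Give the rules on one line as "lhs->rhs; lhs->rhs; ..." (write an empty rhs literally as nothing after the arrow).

aab->aa; ab->; bbb->a

  | bba
  | aabbba => aabba => aaba => aaa
  | bbba => aa
  | abbaab => baab => baa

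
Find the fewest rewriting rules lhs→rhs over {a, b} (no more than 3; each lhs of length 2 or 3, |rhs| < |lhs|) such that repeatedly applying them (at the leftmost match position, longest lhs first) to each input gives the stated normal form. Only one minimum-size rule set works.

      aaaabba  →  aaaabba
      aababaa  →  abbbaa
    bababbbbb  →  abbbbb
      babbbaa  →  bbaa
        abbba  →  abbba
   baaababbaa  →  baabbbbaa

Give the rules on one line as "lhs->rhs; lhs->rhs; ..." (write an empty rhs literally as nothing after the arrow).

aba->bb; bab->

  | aaaabba
  | aababaa => abbbaa
  | bababbbbb => abbbbb
  | babbbaa => bbaa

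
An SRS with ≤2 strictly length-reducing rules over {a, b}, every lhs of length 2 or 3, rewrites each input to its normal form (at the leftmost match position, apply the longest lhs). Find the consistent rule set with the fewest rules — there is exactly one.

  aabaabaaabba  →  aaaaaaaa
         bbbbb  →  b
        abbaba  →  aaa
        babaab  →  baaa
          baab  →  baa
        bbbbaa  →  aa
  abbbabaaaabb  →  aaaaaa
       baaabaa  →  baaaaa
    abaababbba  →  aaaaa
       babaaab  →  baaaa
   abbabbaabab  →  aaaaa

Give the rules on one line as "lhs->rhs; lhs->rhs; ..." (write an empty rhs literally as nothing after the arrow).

  | aabaabaaabba => aaaabaaabba => aaaaaaabba => aaaaaaaba => aaaaaaaa
  | bbbbb => bbb => b
  | abbaba => ababa => aaba => aaa
  | babaab => baaab => baaa

ab->a; bb->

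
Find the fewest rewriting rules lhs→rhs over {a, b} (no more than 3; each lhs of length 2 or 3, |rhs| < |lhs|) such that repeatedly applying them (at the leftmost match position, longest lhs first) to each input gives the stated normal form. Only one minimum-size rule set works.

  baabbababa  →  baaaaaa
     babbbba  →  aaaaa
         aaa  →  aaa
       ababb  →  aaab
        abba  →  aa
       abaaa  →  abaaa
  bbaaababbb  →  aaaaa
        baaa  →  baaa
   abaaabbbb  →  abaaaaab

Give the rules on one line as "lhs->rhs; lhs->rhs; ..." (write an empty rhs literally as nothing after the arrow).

  | baabbababa => baaababa => baaaaaa
  | babbbba => aabbba => aaaaa
  | aaa
  | ababb => aaab

bab->aa; bb->; bbb->aa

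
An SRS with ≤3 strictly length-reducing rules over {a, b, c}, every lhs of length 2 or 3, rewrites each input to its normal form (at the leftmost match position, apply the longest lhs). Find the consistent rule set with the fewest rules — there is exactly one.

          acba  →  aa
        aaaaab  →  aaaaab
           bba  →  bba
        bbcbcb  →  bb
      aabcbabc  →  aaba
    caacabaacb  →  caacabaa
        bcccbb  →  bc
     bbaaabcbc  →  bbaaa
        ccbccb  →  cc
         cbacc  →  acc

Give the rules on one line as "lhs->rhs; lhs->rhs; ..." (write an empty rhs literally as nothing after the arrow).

abc->a; cb->

  | acba => aa
  | aaaaab
  | bba
  | bbcbcb => bbcb => bb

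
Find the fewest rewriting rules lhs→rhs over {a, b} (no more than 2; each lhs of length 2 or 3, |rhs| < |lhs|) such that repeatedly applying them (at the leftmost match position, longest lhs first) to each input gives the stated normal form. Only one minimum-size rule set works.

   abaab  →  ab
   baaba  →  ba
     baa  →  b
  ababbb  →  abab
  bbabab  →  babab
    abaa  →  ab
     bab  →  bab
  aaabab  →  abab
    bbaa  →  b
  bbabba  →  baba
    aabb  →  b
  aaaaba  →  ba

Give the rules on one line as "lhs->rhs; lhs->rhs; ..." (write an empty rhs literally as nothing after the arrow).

  | abaab => abb => ab
  | baaba => bba => ba
  | baa => b
  | ababbb => ababb => abab

aa->; bb->b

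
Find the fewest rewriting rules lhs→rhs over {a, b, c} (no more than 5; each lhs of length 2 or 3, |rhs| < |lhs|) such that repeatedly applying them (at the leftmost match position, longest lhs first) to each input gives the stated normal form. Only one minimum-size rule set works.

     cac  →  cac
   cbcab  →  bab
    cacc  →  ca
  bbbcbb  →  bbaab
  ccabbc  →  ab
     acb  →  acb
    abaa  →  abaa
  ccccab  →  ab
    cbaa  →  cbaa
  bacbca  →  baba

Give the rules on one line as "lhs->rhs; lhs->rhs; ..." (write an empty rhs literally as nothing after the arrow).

bc->; bcb->aa; cbc->b; cc->

  | cac
  | cbcab => bab
  | cacc => ca
  | bbbcbb => bbaab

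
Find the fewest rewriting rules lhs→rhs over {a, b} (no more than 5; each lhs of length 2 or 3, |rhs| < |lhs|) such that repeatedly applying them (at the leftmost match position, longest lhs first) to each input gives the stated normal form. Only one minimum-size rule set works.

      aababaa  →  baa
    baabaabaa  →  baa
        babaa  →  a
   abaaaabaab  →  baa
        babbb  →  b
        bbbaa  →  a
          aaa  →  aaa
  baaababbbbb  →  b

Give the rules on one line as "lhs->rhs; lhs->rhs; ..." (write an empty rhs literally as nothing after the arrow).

aab->; ab->b; bb->b; bba->

  | aababaa => abaa => baa
  | baabaabaa => baabaa => baa
  | babaa => bbaa => a
  | abaaaabaab => baaaabaab => baaaab => baa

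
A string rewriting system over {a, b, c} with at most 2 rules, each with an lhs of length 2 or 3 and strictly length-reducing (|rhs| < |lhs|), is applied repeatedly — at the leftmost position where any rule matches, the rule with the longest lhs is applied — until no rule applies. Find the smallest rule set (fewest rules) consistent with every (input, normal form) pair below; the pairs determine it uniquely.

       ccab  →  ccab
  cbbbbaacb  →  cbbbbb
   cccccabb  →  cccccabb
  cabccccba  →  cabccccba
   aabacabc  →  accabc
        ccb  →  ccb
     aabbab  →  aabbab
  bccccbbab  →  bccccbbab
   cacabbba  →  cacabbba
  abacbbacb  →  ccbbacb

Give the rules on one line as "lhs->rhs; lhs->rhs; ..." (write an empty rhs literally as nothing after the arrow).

  | ccab
  | cbbbbaacb => cbbbbb
  | cccccabb
  | cabccccba

aac->; aba->c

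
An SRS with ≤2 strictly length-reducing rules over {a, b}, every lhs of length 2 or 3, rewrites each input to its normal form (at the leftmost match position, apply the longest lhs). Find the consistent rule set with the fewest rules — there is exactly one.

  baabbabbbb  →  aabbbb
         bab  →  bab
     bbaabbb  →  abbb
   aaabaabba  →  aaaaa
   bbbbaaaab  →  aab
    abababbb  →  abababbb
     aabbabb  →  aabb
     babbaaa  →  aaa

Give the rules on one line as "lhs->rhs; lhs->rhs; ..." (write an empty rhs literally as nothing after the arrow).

  | baabbabbbb => aabbabbbb => aabbbb
  | bab
  | bbaabbb => abbb
  | aaabaabba => aaaaabba => aaaaa

baa->aa; bba->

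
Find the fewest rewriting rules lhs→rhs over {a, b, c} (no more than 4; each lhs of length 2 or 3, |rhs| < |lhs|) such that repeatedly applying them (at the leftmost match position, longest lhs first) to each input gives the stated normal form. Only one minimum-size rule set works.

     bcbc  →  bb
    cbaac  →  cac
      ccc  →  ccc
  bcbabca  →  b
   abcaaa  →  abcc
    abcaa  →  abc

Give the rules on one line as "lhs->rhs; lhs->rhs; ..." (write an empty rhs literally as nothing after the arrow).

aa->; aaa->c; ba->; cbc->b

  | bcbc => bb
  | cbaac => cac
  | ccc
  | bcbabca => bcbca => bba => b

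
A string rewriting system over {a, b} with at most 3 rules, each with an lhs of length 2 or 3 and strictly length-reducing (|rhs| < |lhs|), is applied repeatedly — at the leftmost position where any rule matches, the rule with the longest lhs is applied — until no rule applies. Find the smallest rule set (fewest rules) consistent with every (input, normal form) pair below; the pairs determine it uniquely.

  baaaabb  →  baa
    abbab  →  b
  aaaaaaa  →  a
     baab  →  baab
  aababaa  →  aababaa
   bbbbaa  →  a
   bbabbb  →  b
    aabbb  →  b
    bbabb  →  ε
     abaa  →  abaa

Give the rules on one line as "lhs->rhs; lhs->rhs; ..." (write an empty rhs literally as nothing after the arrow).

  | baaaabb => babb => baa
  | abbab => aaab => b
  | aaaaaaa => aaaa => a
  | baab

aaa->; bb->a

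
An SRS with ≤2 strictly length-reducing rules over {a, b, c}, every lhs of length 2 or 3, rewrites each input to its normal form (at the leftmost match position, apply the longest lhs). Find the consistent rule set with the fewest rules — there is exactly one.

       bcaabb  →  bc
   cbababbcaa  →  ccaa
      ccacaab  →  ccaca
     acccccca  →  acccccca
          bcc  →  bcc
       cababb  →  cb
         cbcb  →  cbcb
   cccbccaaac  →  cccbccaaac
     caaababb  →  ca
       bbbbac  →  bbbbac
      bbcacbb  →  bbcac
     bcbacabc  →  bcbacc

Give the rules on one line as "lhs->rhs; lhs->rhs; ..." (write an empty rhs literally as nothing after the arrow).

  | bcaabb => bcab => bc
  | cbababbcaa => cbabbcaa => cbbcaa => ccaa
  | ccacaab => ccaca
  | acccccca

ab->; cbb->c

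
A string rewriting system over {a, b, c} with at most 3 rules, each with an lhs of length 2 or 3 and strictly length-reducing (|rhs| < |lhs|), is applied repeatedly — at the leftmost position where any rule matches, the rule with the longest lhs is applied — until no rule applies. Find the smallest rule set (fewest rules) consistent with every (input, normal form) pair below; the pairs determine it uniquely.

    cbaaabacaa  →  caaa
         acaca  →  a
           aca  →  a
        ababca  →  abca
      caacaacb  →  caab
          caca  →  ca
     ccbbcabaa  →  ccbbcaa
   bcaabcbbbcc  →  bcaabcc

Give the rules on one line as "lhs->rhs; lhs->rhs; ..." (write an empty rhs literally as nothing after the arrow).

ac->; ba->; bbb->a

  | cbaaabacaa => caabacaa => caacaa => caaa
  | acaca => aca => a
  | aca => a
  | ababca => abca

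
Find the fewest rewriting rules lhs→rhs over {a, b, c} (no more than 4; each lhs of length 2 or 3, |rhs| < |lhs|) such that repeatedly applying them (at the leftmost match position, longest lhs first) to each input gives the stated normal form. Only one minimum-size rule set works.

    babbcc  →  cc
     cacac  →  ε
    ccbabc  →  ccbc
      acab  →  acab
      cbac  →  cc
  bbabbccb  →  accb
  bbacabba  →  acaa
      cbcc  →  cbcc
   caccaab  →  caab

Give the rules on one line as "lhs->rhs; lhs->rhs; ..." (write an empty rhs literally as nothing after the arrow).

  | babbcc => bbcc => cc
  | cacac => baac => cac => ba => ε
  | ccbabc => ccbc
  | acab

ba->; baa->ca; bb->; cac->ba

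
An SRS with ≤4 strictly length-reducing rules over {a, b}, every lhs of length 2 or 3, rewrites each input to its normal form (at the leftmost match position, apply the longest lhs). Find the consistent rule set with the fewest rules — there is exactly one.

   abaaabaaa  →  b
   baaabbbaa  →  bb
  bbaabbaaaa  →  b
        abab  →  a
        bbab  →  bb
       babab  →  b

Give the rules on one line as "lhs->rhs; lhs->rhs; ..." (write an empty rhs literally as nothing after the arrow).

aa->b; ab->a; aba->a; ba->

  | abaaabaaa => aaabaaa => babaaa => baaa => aa => b
  | baaabbbaa => aabbbaa => bbbbaa => bbba => bb
  | bbaabbaaaa => babbaaaa => bbaaaa => baaa => aa => b
  | abab => ab => a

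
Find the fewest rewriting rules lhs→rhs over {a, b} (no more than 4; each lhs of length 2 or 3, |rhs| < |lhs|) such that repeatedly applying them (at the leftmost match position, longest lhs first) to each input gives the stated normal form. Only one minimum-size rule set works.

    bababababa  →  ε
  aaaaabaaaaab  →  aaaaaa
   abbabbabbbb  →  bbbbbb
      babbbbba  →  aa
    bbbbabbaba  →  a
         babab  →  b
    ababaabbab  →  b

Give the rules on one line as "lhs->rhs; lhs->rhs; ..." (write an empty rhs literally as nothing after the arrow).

  | bababababa => babababa => bababa => baba => ba => ε
  | aaaaabaaaaab => aaaaaaaab => aaaaaa
  | abbabbabbbb => aaabbabbbb => ababbbb => bbbbbb
  | babbbbba => bbbbba => bbbaa => baaa => aa

aab->; aba->bb; ba->; bba->aa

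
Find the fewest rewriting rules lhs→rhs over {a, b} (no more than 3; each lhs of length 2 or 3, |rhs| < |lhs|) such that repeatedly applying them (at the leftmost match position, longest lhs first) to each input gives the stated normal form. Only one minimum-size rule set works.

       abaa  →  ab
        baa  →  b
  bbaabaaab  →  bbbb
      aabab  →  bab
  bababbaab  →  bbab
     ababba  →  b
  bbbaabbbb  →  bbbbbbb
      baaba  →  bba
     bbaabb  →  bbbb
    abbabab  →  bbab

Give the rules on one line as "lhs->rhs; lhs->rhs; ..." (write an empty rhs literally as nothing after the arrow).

  | abaa => ab
  | baa => b
  | bbaabaaab => bbbaaab => bbbb
  | aabab => bab

aa->; aaa->; abb->ba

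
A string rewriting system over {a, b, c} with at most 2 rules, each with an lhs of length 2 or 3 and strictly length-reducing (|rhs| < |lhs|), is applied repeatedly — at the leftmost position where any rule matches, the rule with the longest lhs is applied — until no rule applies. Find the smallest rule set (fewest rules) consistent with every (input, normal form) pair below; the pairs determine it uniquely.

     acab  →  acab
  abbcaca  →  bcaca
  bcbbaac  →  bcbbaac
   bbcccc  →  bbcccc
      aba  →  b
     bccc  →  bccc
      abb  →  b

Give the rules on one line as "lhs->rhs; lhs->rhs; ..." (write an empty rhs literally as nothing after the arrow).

  | acab
  | abbcaca => bcaca
  | bcbbaac
  | bbcccc

aba->b; abb->b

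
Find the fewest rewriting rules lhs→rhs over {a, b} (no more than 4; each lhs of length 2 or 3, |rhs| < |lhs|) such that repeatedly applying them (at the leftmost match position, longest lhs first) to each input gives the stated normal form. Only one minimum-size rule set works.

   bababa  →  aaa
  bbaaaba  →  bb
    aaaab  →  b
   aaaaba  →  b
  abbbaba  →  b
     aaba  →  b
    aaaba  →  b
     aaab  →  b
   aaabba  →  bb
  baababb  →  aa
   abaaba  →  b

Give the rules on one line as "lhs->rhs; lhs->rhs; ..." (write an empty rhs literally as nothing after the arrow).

ab->b; ba->b; baa->; bbb->aa

  | bababa => bbaba => bbba => aaa
  | bbaaaba => baba => bba => bb
  | aaaab => aaab => aab => ab => b
  | aaaaba => aaaba => aaba => aba => ba => b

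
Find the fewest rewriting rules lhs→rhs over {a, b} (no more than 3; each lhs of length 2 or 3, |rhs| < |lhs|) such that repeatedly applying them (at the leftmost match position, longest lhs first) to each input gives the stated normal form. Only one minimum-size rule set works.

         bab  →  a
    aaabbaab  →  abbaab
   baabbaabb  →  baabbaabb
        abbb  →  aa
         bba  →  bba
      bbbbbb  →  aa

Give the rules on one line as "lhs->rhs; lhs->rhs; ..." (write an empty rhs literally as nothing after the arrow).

  | bab => a
  | aaabbaab => abbaab
  | baabbaabb
  | abbb => aa

aaa->a; bab->a; bbb->a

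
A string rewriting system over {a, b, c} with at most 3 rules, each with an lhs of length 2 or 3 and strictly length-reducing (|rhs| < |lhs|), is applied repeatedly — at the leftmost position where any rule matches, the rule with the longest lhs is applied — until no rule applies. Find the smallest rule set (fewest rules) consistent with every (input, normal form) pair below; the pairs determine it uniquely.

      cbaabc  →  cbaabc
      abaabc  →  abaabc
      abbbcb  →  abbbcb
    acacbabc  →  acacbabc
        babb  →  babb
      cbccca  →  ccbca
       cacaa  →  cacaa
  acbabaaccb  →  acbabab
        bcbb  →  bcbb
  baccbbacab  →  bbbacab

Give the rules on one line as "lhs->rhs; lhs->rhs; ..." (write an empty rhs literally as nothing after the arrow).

  | cbaabc
  | abaabc
  | abbbcb
  | acacbabc

acc->; bcc->cb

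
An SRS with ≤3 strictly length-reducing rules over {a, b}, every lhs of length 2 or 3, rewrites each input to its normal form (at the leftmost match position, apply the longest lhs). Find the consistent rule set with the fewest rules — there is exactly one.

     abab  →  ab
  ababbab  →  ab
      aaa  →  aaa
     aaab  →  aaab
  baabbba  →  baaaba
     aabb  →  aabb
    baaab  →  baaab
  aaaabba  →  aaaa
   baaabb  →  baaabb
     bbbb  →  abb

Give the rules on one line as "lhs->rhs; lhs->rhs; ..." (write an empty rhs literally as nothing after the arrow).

  | abab => ab
  | ababbab => abbab => ab
  | aaa
  | aaab

bab->b; bba->; bbb->ab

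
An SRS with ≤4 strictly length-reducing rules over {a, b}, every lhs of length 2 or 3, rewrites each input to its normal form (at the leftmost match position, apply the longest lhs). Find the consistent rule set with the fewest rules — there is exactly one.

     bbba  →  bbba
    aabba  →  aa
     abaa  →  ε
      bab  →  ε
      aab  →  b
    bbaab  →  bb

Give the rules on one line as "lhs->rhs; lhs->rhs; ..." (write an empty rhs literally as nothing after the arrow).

ab->b; abb->; baa->; bab->

  | bbba
  | aabba => aa
  | abaa => baa => ε
  | bab => ε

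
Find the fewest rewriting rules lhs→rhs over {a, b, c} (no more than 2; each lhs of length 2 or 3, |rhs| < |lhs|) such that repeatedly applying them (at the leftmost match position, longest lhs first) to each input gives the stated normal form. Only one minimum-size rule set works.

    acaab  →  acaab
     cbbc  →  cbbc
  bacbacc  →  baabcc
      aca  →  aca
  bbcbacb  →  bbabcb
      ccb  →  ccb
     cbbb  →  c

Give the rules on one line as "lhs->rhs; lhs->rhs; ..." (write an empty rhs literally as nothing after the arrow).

  | acaab
  | cbbc
  | bacbacc => baabcc
  | aca

bbb->; cba->ab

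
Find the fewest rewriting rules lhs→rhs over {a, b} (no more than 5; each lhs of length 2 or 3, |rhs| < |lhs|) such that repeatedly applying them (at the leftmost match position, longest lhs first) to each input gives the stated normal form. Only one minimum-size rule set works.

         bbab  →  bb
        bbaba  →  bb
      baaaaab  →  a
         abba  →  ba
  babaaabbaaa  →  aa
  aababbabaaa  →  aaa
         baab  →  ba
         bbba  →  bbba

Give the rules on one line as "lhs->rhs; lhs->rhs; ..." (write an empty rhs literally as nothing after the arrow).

aab->ba; ab->; aba->; baa->aa

  | bbab => bb
  | bbaba => bb
  | baaaaab => aaaaab => aaaba => abaa => a
  | abba => ba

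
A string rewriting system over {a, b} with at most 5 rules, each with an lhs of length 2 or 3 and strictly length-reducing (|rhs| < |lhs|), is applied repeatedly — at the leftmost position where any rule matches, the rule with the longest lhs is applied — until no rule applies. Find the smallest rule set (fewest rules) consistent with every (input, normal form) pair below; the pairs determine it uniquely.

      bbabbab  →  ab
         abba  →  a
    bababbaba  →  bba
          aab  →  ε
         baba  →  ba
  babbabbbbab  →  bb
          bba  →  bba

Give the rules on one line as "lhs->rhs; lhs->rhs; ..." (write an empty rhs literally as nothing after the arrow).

  | bbabbab => bbbab => ab
  | abba => a
  | bababbaba => babbaba => bbaba => bba
  | aab => ε

aab->; abb->; bab->b; bbb->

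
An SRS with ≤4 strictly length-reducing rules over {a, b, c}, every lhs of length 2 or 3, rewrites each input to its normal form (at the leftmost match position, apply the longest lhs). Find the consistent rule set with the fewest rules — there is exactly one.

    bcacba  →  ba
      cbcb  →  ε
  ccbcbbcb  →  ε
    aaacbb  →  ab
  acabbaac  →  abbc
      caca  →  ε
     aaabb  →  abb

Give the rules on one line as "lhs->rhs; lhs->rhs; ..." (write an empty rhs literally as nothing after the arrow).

  | bcacba => bcba => ba
  | cbcb => cb => ε
  | ccbcbbcb => ccbbcb => cbcb => cb => ε
  | aaacbb => acbb => ab

aa->; ca->; cb->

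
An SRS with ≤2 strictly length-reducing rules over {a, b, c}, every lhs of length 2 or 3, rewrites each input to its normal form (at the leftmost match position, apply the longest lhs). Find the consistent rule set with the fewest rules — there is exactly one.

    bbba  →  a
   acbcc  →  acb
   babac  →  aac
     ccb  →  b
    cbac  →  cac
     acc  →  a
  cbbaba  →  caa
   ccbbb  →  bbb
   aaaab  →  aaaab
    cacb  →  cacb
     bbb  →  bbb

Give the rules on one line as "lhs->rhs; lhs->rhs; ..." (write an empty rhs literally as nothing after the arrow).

ba->a; cc->

  | bbba => bba => ba => a
  | acbcc => acb
  | babac => abac => aac
  | ccb => b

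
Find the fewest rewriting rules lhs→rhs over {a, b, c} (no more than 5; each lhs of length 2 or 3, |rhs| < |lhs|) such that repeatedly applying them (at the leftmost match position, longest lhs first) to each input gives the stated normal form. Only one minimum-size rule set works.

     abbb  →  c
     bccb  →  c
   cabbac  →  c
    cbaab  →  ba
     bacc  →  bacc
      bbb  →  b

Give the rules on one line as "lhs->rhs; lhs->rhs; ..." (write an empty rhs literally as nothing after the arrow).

ab->; bb->c; ca->; cb->b

  | abbb => bb => c
  | bccb => bcb => bb => c
  | cabbac => bbac => cac => c
  | cbaab => baab => ba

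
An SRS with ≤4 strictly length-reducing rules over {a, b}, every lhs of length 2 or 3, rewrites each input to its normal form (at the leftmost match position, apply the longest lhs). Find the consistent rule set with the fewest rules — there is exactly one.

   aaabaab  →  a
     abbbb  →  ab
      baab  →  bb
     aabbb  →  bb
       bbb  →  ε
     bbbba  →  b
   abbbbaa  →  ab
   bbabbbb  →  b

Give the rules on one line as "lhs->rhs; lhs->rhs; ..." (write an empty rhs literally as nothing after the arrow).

  | aaabaab => aaab => a
  | abbbb => ab
  | baab => bab => bb
  | aabbb => bb

aab->; ba->b; bba->; bbb->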